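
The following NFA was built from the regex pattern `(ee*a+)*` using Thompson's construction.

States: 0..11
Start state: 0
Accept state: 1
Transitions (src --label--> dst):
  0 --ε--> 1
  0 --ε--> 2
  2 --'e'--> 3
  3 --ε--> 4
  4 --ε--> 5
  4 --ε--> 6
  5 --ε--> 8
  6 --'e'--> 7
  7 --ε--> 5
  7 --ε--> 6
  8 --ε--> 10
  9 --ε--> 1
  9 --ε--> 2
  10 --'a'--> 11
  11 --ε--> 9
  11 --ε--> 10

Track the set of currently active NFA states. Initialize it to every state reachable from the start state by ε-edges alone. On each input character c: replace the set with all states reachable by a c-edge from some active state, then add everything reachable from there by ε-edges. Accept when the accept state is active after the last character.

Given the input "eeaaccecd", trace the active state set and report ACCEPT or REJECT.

Answer: REJECT

Trace:
S₀ = ε-closure({0}) = {0,1,2}
'e' @ 1: {3,4,5,6,8,10}
'e' @ 2: {5,6,7,8,10}
'a' @ 3: {1,2,9,10,11}  ✓accept
'a' @ 4: {1,2,9,10,11}  ✓accept
'c' @ 5: {}  — state set empty
rest 'cecd' ignored (set empty)
end set {} — state 1 not in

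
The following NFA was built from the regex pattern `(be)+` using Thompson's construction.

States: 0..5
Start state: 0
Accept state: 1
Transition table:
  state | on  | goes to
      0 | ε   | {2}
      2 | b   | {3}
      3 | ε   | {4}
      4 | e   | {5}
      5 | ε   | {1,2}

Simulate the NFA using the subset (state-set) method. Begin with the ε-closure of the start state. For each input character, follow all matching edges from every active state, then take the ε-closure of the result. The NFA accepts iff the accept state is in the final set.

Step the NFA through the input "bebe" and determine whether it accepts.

S₀ = ε-closure({0}) = {0,2}
'b' @ 1: {3,4}
'e' @ 2: {1,2,5}  (accept∈set)
'b' @ 3: {3,4}
'e' @ 4: {1,2,5}  (accept∈set)
after full input: {1,2,5}  (accept=1 in)

Answer: ACCEPT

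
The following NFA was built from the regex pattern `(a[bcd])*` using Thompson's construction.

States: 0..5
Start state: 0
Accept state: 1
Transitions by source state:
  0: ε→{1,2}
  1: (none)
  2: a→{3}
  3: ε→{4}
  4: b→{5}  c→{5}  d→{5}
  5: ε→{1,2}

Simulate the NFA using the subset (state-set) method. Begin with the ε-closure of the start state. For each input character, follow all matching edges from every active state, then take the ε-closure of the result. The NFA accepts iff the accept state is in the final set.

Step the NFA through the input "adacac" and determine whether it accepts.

Answer: ACCEPT

Derivation:
S₀ = ε-closure({0}) = {0,1,2}
'a' @ 1: {3,4}
'd' @ 2: {1,2,5}  [accepting]
'a' @ 3: {3,4}
'c' @ 4: {1,2,5}  [accepting]
'a' @ 5: {3,4}
'c' @ 6: {1,2,5}  [accepting]
final: {1,2,5}; accept 1 in set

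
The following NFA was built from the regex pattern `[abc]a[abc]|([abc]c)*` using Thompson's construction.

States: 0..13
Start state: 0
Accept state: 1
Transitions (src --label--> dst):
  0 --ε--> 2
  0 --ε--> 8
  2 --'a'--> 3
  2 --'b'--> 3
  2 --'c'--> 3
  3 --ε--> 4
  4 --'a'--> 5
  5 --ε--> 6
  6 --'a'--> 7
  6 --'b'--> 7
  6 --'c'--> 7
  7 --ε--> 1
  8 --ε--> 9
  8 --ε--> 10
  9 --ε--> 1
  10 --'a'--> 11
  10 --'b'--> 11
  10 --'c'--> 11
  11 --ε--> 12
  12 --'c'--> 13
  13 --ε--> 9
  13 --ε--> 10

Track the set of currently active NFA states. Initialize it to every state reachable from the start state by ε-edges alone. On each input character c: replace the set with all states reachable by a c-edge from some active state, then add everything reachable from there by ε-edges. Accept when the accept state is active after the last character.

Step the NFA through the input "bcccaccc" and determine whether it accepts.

start: ε-closure({0}) = {0,1,2,8,9,10}
'b' @ 1: {3,4,11,12}
'c' @ 2: {1,9,10,13}  (accept∈set)
'c' @ 3: {11,12}
'c' @ 4: {1,9,10,13}  (accept∈set)
'a' @ 5: {11,12}
'c' @ 6: {1,9,10,13}  (accept∈set)
'c' @ 7: {11,12}
'c' @ 8: {1,9,10,13}  (accept∈set)
after full input: {1,9,10,13}  (accept=1 in)

Answer: ACCEPT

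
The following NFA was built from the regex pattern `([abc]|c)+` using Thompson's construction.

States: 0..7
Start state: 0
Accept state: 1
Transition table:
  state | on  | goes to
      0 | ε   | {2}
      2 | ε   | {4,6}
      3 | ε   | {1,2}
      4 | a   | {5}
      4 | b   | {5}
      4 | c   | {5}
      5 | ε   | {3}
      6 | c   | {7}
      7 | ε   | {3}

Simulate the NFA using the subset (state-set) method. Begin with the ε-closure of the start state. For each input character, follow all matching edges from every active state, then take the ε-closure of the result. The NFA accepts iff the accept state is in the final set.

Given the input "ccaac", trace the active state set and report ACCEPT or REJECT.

Answer: ACCEPT

Trace:
initial (ε-close {0}): {0,2,4,6}
'c' @ 1: {1,2,3,4,5,6,7}  [accepting]
'c' @ 2: {1,2,3,4,5,6,7}  [accepting]
'a' @ 3: {1,2,3,4,5,6}  [accepting]
'a' @ 4: {1,2,3,4,5,6}  [accepting]
'c' @ 5: {1,2,3,4,5,6,7}  [accepting]
end set {1,2,3,4,5,6,7} — state 1 in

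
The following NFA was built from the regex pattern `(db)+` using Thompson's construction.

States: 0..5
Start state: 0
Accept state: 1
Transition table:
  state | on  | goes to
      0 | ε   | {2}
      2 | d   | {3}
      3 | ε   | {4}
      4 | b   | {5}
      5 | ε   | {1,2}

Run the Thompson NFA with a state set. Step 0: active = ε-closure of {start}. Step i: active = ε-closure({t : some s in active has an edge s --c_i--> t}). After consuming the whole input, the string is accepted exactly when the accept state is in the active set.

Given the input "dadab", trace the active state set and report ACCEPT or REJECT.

Answer: REJECT

Derivation:
start: ε-closure({0}) = {0,2}
'd' @ 1: {3,4}
'a' @ 2: {}  — no active states
rest 'dab' ignored (set empty)
after full input: {}  (accept=1 not in)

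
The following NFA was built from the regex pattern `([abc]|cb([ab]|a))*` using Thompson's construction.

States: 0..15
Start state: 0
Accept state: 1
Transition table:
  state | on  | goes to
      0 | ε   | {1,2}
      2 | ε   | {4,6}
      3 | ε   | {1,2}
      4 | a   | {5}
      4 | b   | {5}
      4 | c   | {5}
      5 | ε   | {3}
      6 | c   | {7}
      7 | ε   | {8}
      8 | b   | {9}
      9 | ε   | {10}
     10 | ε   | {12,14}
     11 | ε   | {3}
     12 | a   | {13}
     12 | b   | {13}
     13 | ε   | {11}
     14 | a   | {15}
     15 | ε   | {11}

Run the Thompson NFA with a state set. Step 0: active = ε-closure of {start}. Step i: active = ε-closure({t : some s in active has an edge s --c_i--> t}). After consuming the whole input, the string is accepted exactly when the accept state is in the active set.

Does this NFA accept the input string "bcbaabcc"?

Answer: ACCEPT

Derivation:
S₀ = ε-closure({0}) = {0,1,2,4,6}
'b' @ 1: {1,2,3,4,5,6}  (accept∈set)
'c' @ 2: {1,2,3,4,5,6,7,8}  (accept∈set)
'b' @ 3: {1,2,3,4,5,6,9,10,12,14}  (accept∈set)
'a' @ 4: {1,2,3,4,5,6,11,13,15}  (accept∈set)
'a' @ 5: {1,2,3,4,5,6}  (accept∈set)
'b' @ 6: {1,2,3,4,5,6}  (accept∈set)
'c' @ 7: {1,2,3,4,5,6,7,8}  (accept∈set)
'c' @ 8: {1,2,3,4,5,6,7,8}  (accept∈set)
final: {1,2,3,4,5,6,7,8}; accept 1 in set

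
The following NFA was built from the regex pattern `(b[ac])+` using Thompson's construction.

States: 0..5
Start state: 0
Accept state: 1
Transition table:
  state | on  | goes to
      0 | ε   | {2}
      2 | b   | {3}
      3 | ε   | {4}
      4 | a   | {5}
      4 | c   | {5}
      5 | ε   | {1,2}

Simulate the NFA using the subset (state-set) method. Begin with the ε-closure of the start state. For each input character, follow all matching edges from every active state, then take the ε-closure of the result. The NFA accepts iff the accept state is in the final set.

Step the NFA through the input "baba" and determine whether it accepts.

Answer: ACCEPT

Steps:
start: ε-closure({0}) = {0,2}
'b' @ 1: {3,4}
'a' @ 2: {1,2,5}  [accepting]
'b' @ 3: {3,4}
'a' @ 4: {1,2,5}  [accepting]
after full input: {1,2,5}  (accept=1 in)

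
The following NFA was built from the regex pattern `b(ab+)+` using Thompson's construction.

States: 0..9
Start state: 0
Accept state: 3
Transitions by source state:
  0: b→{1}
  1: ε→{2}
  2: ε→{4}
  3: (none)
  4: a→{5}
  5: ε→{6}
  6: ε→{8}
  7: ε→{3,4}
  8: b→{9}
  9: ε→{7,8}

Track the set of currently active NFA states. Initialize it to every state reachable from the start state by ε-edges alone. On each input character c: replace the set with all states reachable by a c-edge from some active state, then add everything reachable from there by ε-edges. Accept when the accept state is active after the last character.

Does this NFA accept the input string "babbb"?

Answer: ACCEPT

Steps:
start: ε-closure({0}) = {0}
'b' @ 1: {1,2,4}
'a' @ 2: {5,6,8}
'b' @ 3: {3,4,7,8,9}  ✓accept
'b' @ 4: {3,4,7,8,9}  ✓accept
'b' @ 5: {3,4,7,8,9}  ✓accept
after full input: {3,4,7,8,9}  (accept=3 in)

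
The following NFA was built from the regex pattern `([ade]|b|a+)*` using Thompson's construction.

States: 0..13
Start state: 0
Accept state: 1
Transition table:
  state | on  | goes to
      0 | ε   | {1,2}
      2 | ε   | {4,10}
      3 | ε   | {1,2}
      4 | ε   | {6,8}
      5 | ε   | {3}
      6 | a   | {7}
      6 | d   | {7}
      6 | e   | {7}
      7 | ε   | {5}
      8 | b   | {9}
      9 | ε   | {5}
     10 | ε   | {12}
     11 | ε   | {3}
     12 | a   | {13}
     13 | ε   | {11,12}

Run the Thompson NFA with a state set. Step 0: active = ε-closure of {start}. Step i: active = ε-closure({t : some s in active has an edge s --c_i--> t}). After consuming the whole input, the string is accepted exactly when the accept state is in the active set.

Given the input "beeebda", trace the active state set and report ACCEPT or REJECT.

start: ε-closure({0}) = {0,1,2,4,6,8,10,12}
'b' @ 1: {1,2,3,4,5,6,8,9,10,12}  ✓accept
'e' @ 2: {1,2,3,4,5,6,7,8,10,12}  ✓accept
'e' @ 3: {1,2,3,4,5,6,7,8,10,12}  ✓accept
'e' @ 4: {1,2,3,4,5,6,7,8,10,12}  ✓accept
'b' @ 5: {1,2,3,4,5,6,8,9,10,12}  ✓accept
'd' @ 6: {1,2,3,4,5,6,7,8,10,12}  ✓accept
'a' @ 7: {1,2,3,4,5,6,7,8,10,11,12,13}  ✓accept
after full input: {1,2,3,4,5,6,7,8,10,11,12,13}  (accept=1 in)

Answer: ACCEPT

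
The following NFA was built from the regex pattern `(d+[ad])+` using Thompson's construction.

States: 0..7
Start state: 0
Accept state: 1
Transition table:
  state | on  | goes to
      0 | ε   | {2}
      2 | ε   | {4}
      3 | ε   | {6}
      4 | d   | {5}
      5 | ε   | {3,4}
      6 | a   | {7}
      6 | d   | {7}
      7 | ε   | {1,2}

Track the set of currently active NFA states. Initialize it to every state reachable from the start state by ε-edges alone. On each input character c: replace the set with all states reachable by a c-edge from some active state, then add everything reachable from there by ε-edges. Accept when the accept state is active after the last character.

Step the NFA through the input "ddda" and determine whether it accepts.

start: ε-closure({0}) = {0,2,4}
'd' @ 1: {3,4,5,6}
'd' @ 2: {1,2,3,4,5,6,7}  [accepting]
'd' @ 3: {1,2,3,4,5,6,7}  [accepting]
'a' @ 4: {1,2,4,7}  [accepting]
end set {1,2,4,7} — state 1 in

Answer: ACCEPT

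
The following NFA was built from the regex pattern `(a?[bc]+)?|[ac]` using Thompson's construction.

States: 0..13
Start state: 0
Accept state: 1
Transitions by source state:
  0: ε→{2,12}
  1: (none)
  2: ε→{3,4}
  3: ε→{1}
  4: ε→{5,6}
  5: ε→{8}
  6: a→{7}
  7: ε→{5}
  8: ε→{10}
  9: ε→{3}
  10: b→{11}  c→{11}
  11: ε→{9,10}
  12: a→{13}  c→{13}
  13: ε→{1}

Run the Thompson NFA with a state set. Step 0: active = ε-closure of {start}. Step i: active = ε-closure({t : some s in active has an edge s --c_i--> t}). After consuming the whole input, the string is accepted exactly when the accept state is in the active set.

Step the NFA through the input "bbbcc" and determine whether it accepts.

Answer: ACCEPT

Derivation:
start: ε-closure({0}) = {0,1,2,3,4,5,6,8,10,12}
'b' @ 1: {1,3,9,10,11}  (accept∈set)
'b' @ 2: {1,3,9,10,11}  (accept∈set)
'b' @ 3: {1,3,9,10,11}  (accept∈set)
'c' @ 4: {1,3,9,10,11}  (accept∈set)
'c' @ 5: {1,3,9,10,11}  (accept∈set)
end set {1,3,9,10,11} — state 1 in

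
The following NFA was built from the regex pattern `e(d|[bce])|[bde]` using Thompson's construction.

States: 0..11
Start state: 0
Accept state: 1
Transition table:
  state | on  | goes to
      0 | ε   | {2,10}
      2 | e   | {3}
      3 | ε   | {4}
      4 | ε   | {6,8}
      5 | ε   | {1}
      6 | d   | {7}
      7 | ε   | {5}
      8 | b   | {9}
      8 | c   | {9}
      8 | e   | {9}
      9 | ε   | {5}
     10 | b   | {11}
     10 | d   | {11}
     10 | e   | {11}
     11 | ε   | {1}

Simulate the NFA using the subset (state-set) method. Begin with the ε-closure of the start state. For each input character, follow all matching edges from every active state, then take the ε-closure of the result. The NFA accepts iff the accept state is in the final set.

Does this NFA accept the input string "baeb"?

Answer: REJECT

Derivation:
start: ε-closure({0}) = {0,2,10}
'b' @ 1: {1,11}  ✓accept
'a' @ 2: {}  — state set empty
rest 'eb' ignored (set empty)
final: {}; accept 1 not in set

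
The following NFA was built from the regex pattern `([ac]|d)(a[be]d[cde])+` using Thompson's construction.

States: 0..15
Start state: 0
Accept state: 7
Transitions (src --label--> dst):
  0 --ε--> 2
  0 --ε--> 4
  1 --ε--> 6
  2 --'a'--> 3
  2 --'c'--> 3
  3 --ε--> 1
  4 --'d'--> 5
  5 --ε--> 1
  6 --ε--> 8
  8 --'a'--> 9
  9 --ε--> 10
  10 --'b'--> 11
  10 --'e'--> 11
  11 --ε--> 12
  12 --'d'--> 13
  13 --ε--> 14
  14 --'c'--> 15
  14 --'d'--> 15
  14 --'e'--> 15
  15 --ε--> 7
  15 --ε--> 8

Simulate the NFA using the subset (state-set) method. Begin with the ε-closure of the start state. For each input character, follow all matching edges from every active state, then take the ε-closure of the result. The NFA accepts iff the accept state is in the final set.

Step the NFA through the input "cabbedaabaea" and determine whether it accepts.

initial (ε-close {0}): {0,2,4}
'c' @ 1: {1,3,6,8}
'a' @ 2: {9,10}
'b' @ 3: {11,12}
'b' @ 4: {}  — state set empty
rest 'edaabaea' ignored (set empty)
after full input: {}  (accept=7 not in)

Answer: REJECT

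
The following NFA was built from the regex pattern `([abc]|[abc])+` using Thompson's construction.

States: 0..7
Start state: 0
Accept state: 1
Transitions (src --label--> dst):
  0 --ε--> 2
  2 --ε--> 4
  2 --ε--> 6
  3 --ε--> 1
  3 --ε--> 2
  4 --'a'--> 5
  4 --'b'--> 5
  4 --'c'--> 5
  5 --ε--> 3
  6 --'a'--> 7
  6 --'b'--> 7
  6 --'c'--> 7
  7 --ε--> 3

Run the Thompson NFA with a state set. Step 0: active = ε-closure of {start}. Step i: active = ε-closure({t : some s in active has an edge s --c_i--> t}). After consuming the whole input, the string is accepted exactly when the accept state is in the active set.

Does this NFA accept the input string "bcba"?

Answer: ACCEPT

Steps:
start: ε-closure({0}) = {0,2,4,6}
'b' @ 1: {1,2,3,4,5,6,7}  [accepting]
'c' @ 2: {1,2,3,4,5,6,7}  [accepting]
'b' @ 3: {1,2,3,4,5,6,7}  [accepting]
'a' @ 4: {1,2,3,4,5,6,7}  [accepting]
end set {1,2,3,4,5,6,7} — state 1 in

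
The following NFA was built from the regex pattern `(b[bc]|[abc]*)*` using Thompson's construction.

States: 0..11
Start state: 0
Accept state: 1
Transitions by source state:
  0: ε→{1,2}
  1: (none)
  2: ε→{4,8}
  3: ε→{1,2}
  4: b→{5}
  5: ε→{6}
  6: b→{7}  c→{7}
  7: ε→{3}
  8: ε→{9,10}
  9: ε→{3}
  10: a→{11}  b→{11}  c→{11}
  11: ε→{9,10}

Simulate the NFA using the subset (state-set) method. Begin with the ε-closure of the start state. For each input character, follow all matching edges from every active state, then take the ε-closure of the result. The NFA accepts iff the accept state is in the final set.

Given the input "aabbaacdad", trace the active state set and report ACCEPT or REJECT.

Answer: REJECT

Trace:
start: ε-closure({0}) = {0,1,2,3,4,8,9,10}
'a' @ 1: {1,2,3,4,8,9,10,11}  [accepting]
'a' @ 2: {1,2,3,4,8,9,10,11}  [accepting]
'b' @ 3: {1,2,3,4,5,6,8,9,10,11}  [accepting]
'b' @ 4: {1,2,3,4,5,6,7,8,9,10,11}  [accepting]
'a' @ 5: {1,2,3,4,8,9,10,11}  [accepting]
'a' @ 6: {1,2,3,4,8,9,10,11}  [accepting]
'c' @ 7: {1,2,3,4,8,9,10,11}  [accepting]
'd' @ 8: {}  — dead — no transitions
rest 'ad' ignored (set empty)
final: {}; accept 1 not in set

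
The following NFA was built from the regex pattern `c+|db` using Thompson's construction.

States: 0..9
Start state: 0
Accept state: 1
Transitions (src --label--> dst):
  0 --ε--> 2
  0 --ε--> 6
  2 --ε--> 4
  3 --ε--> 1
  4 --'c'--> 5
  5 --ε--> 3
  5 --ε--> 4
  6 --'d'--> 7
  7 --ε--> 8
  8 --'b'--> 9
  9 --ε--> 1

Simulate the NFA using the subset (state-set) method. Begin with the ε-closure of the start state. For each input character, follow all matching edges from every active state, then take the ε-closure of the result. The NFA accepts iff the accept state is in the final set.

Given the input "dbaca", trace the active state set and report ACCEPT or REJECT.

Answer: REJECT

Derivation:
start: ε-closure({0}) = {0,2,4,6}
'd' @ 1: {7,8}
'b' @ 2: {1,9}  ✓accept
'a' @ 3: {}  — state set empty
rest 'ca' ignored (set empty)
after full input: {}  (accept=1 not in)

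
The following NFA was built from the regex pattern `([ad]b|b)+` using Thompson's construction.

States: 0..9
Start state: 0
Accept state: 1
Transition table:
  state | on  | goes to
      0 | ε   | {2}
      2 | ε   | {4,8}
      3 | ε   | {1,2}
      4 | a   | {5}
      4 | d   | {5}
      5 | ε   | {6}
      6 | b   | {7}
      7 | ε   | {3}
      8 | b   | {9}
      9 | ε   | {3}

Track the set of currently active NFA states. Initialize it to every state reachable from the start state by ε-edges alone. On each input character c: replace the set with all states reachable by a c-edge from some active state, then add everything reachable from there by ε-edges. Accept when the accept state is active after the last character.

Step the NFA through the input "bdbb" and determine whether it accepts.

Answer: ACCEPT

Trace:
initial (ε-close {0}): {0,2,4,8}
'b' @ 1: {1,2,3,4,8,9}  [accepting]
'd' @ 2: {5,6}
'b' @ 3: {1,2,3,4,7,8}  [accepting]
'b' @ 4: {1,2,3,4,8,9}  [accepting]
end set {1,2,3,4,8,9} — state 1 in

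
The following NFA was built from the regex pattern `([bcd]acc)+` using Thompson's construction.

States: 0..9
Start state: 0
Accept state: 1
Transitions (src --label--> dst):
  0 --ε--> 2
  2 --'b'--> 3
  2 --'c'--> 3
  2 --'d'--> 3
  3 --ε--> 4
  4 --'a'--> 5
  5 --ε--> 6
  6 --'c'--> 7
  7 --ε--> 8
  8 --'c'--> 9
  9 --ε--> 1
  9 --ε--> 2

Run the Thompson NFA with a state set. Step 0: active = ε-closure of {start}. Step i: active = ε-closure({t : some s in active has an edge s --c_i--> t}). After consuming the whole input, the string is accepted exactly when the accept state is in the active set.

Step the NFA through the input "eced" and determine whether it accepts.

initial (ε-close {0}): {0,2}
'e' @ 1: {}  — state set empty
rest 'ced' ignored (set empty)
final: {}; accept 1 not in set

Answer: REJECT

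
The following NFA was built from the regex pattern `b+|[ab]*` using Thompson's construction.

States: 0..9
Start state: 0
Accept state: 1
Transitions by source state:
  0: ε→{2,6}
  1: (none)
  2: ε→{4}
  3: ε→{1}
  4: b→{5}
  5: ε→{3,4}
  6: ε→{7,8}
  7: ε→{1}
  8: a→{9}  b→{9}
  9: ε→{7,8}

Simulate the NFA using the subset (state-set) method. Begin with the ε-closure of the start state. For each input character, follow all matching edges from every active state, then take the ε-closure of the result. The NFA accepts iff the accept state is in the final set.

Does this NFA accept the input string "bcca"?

S₀ = ε-closure({0}) = {0,1,2,4,6,7,8}
'b' @ 1: {1,3,4,5,7,8,9}  ✓accept
'c' @ 2: {}  — state set empty
rest 'ca' ignored (set empty)
end set {} — state 1 not in

Answer: REJECT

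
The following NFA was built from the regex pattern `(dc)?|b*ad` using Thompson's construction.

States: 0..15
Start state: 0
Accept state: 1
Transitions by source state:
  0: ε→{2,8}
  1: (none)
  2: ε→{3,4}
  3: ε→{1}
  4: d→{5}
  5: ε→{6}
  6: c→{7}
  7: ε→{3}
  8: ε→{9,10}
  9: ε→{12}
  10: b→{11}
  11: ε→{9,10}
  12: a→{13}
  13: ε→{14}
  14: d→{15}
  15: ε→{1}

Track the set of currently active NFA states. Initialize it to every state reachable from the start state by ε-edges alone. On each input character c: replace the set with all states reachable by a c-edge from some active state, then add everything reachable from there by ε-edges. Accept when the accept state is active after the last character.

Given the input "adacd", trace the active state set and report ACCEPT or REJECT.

Answer: REJECT

Trace:
initial (ε-close {0}): {0,1,2,3,4,8,9,10,12}
'a' @ 1: {13,14}
'd' @ 2: {1,15}  ✓accept
'a' @ 3: {}  — state set empty
rest 'cd' ignored (set empty)
after full input: {}  (accept=1 not in)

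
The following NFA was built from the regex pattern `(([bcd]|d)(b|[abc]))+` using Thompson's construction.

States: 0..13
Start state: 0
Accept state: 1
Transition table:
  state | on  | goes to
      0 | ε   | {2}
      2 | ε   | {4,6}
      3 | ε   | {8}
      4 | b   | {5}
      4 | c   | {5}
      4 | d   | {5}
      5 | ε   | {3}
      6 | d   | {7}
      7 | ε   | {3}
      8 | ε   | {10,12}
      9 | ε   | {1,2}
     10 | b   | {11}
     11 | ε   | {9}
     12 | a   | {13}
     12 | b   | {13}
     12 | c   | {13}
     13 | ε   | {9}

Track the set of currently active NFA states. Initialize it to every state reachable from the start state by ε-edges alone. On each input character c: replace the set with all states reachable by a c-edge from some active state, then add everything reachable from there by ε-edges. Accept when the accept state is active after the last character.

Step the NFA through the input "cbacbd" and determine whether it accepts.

Answer: REJECT

Steps:
start: ε-closure({0}) = {0,2,4,6}
'c' @ 1: {3,5,8,10,12}
'b' @ 2: {1,2,4,6,9,11,13}  [accepting]
'a' @ 3: {}  — state set empty
rest 'cbd' ignored (set empty)
final: {}; accept 1 not in set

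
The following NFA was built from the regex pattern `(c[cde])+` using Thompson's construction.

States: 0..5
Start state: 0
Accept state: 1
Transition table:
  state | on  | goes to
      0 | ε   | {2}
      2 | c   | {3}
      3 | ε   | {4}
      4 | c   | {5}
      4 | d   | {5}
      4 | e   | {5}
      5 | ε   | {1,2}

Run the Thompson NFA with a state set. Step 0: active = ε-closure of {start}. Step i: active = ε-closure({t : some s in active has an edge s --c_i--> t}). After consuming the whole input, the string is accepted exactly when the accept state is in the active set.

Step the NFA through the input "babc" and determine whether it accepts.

initial (ε-close {0}): {0,2}
'b' @ 1: {}  — no active states
rest 'abc' ignored (set empty)
after full input: {}  (accept=1 not in)

Answer: REJECT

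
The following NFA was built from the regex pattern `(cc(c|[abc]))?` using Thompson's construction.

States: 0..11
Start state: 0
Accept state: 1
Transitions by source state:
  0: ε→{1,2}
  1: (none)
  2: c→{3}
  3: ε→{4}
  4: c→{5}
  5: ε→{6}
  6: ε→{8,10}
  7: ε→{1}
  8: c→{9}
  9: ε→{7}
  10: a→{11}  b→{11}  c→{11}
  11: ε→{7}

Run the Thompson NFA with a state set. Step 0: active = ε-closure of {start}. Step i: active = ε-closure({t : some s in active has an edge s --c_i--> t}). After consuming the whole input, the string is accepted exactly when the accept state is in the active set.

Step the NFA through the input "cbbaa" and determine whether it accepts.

Answer: REJECT

Trace:
initial (ε-close {0}): {0,1,2}
'c' @ 1: {3,4}
'b' @ 2: {}  — no active states
rest 'baa' ignored (set empty)
final: {}; accept 1 not in set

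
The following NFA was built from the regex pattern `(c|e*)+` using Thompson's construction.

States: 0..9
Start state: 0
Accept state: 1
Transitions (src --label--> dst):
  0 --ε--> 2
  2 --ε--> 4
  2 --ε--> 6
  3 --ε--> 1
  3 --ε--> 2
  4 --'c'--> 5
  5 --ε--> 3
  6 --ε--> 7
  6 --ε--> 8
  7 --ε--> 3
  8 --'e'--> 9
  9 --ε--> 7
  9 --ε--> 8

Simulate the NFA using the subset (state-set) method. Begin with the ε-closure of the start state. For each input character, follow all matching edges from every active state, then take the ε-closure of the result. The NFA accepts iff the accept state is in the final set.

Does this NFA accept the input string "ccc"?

Answer: ACCEPT

Steps:
initial (ε-close {0}): {0,1,2,3,4,6,7,8}
'c' @ 1: {1,2,3,4,5,6,7,8}  [accepting]
'c' @ 2: {1,2,3,4,5,6,7,8}  [accepting]
'c' @ 3: {1,2,3,4,5,6,7,8}  [accepting]
after full input: {1,2,3,4,5,6,7,8}  (accept=1 in)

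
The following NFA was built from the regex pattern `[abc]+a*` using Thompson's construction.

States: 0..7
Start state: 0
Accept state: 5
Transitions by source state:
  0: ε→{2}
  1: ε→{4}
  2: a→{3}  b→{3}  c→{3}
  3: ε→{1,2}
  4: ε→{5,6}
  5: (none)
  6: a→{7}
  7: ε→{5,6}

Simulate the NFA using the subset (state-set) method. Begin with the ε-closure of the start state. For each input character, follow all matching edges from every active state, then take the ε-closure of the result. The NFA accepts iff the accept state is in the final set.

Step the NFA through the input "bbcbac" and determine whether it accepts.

Answer: ACCEPT

Steps:
S₀ = ε-closure({0}) = {0,2}
'b' @ 1: {1,2,3,4,5,6}  ✓accept
'b' @ 2: {1,2,3,4,5,6}  ✓accept
'c' @ 3: {1,2,3,4,5,6}  ✓accept
'b' @ 4: {1,2,3,4,5,6}  ✓accept
'a' @ 5: {1,2,3,4,5,6,7}  ✓accept
'c' @ 6: {1,2,3,4,5,6}  ✓accept
final: {1,2,3,4,5,6}; accept 5 in set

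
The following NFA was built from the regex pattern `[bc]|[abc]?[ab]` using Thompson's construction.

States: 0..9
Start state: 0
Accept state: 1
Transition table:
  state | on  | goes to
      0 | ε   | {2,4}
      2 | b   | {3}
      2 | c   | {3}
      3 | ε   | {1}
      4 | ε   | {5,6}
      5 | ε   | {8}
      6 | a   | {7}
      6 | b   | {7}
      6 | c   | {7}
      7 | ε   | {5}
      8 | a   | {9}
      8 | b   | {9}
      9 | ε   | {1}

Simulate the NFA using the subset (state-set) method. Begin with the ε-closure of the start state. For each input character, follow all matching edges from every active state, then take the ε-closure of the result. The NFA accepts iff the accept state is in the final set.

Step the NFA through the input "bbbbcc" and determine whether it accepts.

S₀ = ε-closure({0}) = {0,2,4,5,6,8}
'b' @ 1: {1,3,5,7,8,9}  [accepting]
'b' @ 2: {1,9}  [accepting]
'b' @ 3: {}  — state set empty
rest 'bcc' ignored (set empty)
final: {}; accept 1 not in set

Answer: REJECT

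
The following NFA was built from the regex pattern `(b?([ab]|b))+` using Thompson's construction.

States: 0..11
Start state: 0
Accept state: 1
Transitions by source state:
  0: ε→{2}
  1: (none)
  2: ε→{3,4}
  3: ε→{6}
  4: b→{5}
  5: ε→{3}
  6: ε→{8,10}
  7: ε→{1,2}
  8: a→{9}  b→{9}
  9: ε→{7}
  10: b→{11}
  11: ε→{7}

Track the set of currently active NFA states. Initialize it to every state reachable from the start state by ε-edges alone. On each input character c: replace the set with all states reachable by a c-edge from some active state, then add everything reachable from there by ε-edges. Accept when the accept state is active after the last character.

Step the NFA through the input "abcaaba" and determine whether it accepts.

initial (ε-close {0}): {0,2,3,4,6,8,10}
'a' @ 1: {1,2,3,4,6,7,8,9,10}  (accept∈set)
'b' @ 2: {1,2,3,4,5,6,7,8,9,10,11}  (accept∈set)
'c' @ 3: {}  — state set empty
rest 'aaba' ignored (set empty)
after full input: {}  (accept=1 not in)

Answer: REJECT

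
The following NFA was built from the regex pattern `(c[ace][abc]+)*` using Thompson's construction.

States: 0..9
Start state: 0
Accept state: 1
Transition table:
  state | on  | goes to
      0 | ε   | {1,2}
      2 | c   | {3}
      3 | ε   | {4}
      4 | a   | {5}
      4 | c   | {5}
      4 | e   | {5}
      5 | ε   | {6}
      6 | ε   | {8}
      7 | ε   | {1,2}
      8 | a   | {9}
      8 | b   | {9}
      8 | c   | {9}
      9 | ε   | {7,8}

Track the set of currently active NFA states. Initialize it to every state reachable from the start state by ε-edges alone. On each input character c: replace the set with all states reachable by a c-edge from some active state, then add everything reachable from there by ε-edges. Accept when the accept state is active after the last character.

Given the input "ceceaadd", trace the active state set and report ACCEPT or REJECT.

Answer: REJECT

Derivation:
initial (ε-close {0}): {0,1,2}
'c' @ 1: {3,4}
'e' @ 2: {5,6,8}
'c' @ 3: {1,2,7,8,9}  (accept∈set)
'e' @ 4: {}  — no active states
rest 'aadd' ignored (set empty)
after full input: {}  (accept=1 not in)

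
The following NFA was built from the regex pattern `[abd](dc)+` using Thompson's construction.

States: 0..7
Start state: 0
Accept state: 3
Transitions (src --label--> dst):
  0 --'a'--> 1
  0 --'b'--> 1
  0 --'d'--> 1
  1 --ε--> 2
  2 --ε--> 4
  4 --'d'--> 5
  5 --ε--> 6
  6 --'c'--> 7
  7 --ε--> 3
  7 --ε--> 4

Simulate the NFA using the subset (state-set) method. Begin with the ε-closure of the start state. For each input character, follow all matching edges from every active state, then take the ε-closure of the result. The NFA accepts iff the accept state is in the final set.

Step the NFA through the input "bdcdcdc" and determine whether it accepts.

initial (ε-close {0}): {0}
'b' @ 1: {1,2,4}
'd' @ 2: {5,6}
'c' @ 3: {3,4,7}  ✓accept
'd' @ 4: {5,6}
'c' @ 5: {3,4,7}  ✓accept
'd' @ 6: {5,6}
'c' @ 7: {3,4,7}  ✓accept
final: {3,4,7}; accept 3 in set

Answer: ACCEPT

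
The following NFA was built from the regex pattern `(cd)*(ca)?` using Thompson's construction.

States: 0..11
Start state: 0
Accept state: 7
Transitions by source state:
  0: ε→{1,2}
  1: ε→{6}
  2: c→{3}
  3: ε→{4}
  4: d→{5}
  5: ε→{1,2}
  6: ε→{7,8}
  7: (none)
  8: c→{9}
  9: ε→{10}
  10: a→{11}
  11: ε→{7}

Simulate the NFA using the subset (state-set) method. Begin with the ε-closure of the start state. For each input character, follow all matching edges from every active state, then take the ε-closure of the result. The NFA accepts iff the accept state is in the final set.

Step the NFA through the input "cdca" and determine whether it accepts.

initial (ε-close {0}): {0,1,2,6,7,8}
'c' @ 1: {3,4,9,10}
'd' @ 2: {1,2,5,6,7,8}  [accepting]
'c' @ 3: {3,4,9,10}
'a' @ 4: {7,11}  [accepting]
end set {7,11} — state 7 in

Answer: ACCEPT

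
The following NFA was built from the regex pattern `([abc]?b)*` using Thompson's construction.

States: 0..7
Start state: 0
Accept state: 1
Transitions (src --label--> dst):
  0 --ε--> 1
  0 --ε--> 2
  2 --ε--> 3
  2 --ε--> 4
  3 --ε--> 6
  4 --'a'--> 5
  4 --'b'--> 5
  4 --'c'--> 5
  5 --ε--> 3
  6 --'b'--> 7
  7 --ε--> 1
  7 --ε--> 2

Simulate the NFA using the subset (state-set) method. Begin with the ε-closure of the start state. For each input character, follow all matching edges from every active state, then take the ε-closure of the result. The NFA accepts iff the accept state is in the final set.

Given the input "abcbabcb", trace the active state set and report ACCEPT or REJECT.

initial (ε-close {0}): {0,1,2,3,4,6}
'a' @ 1: {3,5,6}
'b' @ 2: {1,2,3,4,6,7}  [accepting]
'c' @ 3: {3,5,6}
'b' @ 4: {1,2,3,4,6,7}  [accepting]
'a' @ 5: {3,5,6}
'b' @ 6: {1,2,3,4,6,7}  [accepting]
'c' @ 7: {3,5,6}
'b' @ 8: {1,2,3,4,6,7}  [accepting]
end set {1,2,3,4,6,7} — state 1 in

Answer: ACCEPT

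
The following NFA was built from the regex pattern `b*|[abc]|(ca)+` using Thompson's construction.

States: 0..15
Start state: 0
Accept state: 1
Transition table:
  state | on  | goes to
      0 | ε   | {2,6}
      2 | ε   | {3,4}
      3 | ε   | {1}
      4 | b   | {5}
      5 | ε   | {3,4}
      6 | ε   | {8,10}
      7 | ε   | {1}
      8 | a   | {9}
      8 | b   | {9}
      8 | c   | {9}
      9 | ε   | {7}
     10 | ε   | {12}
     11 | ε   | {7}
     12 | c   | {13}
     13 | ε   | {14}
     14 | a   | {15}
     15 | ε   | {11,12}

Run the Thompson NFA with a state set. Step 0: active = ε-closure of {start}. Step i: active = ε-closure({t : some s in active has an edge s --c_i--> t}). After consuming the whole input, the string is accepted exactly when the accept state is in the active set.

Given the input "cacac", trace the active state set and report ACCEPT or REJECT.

Answer: REJECT

Steps:
initial (ε-close {0}): {0,1,2,3,4,6,8,10,12}
'c' @ 1: {1,7,9,13,14}  (accept∈set)
'a' @ 2: {1,7,11,12,15}  (accept∈set)
'c' @ 3: {13,14}
'a' @ 4: {1,7,11,12,15}  (accept∈set)
'c' @ 5: {13,14}
end set {13,14} — state 1 not in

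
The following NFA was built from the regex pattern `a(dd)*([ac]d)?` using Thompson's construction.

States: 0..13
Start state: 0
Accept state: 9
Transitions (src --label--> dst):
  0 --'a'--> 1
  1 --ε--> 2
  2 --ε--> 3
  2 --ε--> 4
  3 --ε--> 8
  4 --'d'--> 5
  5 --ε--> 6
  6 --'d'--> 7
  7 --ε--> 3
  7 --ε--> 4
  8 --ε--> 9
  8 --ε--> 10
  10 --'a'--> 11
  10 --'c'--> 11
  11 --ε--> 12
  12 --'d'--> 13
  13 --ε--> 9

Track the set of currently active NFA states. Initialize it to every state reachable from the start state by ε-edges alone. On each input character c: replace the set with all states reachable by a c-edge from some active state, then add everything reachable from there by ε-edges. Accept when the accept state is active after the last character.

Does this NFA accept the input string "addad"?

initial (ε-close {0}): {0}
'a' @ 1: {1,2,3,4,8,9,10}  [accepting]
'd' @ 2: {5,6}
'd' @ 3: {3,4,7,8,9,10}  [accepting]
'a' @ 4: {11,12}
'd' @ 5: {9,13}  [accepting]
end set {9,13} — state 9 in

Answer: ACCEPT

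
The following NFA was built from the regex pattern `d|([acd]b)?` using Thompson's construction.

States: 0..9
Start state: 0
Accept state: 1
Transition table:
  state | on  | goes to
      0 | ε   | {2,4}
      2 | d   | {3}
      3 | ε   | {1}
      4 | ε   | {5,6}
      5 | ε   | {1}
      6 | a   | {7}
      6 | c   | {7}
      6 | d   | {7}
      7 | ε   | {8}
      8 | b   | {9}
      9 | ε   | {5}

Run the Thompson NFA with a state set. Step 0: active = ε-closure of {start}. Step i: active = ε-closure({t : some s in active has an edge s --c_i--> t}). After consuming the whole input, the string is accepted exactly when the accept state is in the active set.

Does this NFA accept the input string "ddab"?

start: ε-closure({0}) = {0,1,2,4,5,6}
'd' @ 1: {1,3,7,8}  [accepting]
'd' @ 2: {}  — state set empty
rest 'ab' ignored (set empty)
end set {} — state 1 not in

Answer: REJECT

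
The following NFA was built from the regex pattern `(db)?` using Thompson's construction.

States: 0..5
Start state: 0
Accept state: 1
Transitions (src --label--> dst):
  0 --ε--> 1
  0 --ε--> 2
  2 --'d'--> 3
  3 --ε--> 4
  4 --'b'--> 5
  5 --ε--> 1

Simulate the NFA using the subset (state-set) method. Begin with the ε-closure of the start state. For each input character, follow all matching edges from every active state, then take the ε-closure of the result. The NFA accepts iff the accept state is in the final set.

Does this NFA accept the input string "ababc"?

Answer: REJECT

Steps:
initial (ε-close {0}): {0,1,2}
'a' @ 1: {}  — dead — no transitions
rest 'babc' ignored (set empty)
end set {} — state 1 not in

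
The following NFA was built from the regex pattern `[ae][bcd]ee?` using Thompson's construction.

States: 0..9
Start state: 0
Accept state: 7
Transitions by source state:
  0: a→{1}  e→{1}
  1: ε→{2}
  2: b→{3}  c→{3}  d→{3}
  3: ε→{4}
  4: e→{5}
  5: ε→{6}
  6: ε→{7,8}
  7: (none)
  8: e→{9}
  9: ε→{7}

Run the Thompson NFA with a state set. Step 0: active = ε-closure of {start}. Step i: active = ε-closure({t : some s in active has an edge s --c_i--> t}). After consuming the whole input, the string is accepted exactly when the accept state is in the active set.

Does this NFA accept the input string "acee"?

initial (ε-close {0}): {0}
'a' @ 1: {1,2}
'c' @ 2: {3,4}
'e' @ 3: {5,6,7,8}  (accept∈set)
'e' @ 4: {7,9}  (accept∈set)
final: {7,9}; accept 7 in set

Answer: ACCEPT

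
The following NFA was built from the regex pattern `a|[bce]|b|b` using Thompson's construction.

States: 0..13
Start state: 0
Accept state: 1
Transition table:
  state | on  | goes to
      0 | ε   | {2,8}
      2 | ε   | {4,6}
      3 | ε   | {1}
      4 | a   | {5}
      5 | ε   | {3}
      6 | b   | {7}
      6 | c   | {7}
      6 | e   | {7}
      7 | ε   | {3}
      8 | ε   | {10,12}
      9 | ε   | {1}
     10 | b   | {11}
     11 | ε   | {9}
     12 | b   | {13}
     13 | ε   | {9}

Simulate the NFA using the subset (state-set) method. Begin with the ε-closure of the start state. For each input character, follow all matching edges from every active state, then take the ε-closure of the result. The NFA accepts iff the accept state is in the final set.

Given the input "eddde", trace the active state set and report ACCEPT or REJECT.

Answer: REJECT

Derivation:
initial (ε-close {0}): {0,2,4,6,8,10,12}
'e' @ 1: {1,3,7}  ✓accept
'd' @ 2: {}  — dead — no transitions
rest 'dde' ignored (set empty)
end set {} — state 1 not in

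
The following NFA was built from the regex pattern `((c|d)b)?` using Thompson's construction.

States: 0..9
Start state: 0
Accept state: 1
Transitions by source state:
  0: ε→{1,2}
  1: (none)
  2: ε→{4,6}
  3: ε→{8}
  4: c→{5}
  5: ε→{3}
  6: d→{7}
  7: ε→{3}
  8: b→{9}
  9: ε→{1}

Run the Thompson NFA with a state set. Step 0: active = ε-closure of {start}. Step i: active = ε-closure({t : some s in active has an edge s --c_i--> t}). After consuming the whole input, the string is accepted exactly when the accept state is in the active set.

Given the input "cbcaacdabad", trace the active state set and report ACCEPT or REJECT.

Answer: REJECT

Derivation:
S₀ = ε-closure({0}) = {0,1,2,4,6}
'c' @ 1: {3,5,8}
'b' @ 2: {1,9}  ✓accept
'c' @ 3: {}  — dead — no transitions
rest 'aacdabad' ignored (set empty)
end set {} — state 1 not in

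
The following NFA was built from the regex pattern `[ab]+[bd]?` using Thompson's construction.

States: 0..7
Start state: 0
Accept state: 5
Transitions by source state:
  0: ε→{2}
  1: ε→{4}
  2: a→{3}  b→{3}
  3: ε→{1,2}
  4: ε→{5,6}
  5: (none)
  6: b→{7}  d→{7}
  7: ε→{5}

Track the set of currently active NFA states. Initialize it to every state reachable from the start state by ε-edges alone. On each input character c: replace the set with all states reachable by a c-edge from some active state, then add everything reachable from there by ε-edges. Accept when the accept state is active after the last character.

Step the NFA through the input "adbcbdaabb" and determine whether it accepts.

Answer: REJECT

Trace:
S₀ = ε-closure({0}) = {0,2}
'a' @ 1: {1,2,3,4,5,6}  ✓accept
'd' @ 2: {5,7}  ✓accept
'b' @ 3: {}  — dead — no transitions
rest 'cbdaabb' ignored (set empty)
end set {} — state 5 not in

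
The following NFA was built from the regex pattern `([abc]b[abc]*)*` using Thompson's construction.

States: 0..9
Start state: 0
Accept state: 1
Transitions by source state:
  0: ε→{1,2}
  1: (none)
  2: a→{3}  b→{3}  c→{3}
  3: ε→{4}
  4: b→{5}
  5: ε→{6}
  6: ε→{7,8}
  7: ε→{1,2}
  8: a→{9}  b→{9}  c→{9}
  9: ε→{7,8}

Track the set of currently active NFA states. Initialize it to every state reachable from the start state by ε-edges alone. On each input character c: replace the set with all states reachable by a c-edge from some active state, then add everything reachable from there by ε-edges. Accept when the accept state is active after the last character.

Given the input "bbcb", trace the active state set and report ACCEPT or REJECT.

start: ε-closure({0}) = {0,1,2}
'b' @ 1: {3,4}
'b' @ 2: {1,2,5,6,7,8}  ✓accept
'c' @ 3: {1,2,3,4,7,8,9}  ✓accept
'b' @ 4: {1,2,3,4,5,6,7,8,9}  ✓accept
after full input: {1,2,3,4,5,6,7,8,9}  (accept=1 in)

Answer: ACCEPT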